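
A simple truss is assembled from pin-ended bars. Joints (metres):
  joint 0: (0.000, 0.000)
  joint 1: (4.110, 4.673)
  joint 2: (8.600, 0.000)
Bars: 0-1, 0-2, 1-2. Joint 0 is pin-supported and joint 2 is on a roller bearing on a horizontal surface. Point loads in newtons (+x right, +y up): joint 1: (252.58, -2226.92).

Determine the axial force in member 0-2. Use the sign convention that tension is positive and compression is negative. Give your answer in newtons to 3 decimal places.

N=3 nodes, M=3 members, R=3 reactions → 2N=6, M+R=6
member 0 (0-1): L=6.2233, (cx,cy)=(0.6604,0.7509)
member 1 (0-2): L=8.6000, (cx,cy)=(1.0000,0.0000)
member 2 (1-2): L=6.4805, (cx,cy)=(0.6928,-0.7211)
solve A·x = −loads:
  F[0-1] = -1365.5952 N (compression)
  F[0-2] = +1154.4532 N (tension)
  F[1-2] = -1666.2466 N (compression)
  Rx@0 = -252.5800 N
  Ry@0 = +1025.4145 N
  Ry@2 = +1201.5055 N

1154.453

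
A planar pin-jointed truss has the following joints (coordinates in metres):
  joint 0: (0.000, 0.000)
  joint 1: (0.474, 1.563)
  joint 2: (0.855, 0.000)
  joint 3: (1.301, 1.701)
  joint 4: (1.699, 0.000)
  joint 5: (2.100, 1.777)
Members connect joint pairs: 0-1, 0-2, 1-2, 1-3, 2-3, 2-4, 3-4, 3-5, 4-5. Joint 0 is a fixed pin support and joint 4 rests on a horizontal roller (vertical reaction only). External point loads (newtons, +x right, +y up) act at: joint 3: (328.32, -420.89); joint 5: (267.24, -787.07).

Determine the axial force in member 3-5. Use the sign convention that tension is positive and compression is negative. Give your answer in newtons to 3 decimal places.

456.661

N=6 nodes, M=9 members, R=3 reactions → 2N=12, M+R=12
member 0 (0-1): L=1.6333, (cx,cy)=(0.2902,0.9570)
member 1 (0-2): L=0.8550, (cx,cy)=(1.0000,0.0000)
member 2 (1-2): L=1.6088, (cx,cy)=(0.2368,-0.9716)
member 3 (1-3): L=0.8384, (cx,cy)=(0.9864,0.1646)
member 4 (2-3): L=1.7585, (cx,cy)=(0.2536,0.9673)
member 5 (2-4): L=0.8440, (cx,cy)=(1.0000,0.0000)
member 6 (3-4): L=1.7469, (cx,cy)=(0.2278,-0.9737)
member 7 (3-5): L=0.8026, (cx,cy)=(0.9955,0.0947)
member 8 (4-5): L=1.8217, (cx,cy)=(0.2201,0.9755)
solve A·x = −loads:
  F[0-1] = +726.6582 N (tension)
  F[0-2] = +384.6756 N (tension)
  F[1-2] = -652.9660 N (compression)
  F[1-3] = +370.5787 N (tension)
  F[2-3] = +655.8344 N (tension)
  F[2-4] = +63.6990 N (tension)
  F[3-4] = -1102.0139 N (compression)
  F[3-5] = +456.6611 N (tension)
  F[4-5] = -851.1904 N (compression)
  Rx@0 = -595.5600 N
  Ry@0 = -695.3847 N
  Ry@4 = +1903.3447 N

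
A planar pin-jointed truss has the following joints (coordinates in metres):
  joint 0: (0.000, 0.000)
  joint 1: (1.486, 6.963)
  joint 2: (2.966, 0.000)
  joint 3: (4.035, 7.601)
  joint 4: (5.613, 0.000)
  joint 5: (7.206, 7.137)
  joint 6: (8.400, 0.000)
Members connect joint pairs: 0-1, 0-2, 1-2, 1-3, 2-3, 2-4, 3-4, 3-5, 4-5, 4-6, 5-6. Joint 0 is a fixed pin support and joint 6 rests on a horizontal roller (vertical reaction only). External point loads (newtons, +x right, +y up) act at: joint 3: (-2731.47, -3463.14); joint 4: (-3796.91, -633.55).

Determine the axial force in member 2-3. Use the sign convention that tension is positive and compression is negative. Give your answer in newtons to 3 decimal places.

-4067.430

N=7 nodes, M=11 members, R=3 reactions → 2N=14, M+R=14
member 0 (0-1): L=7.1198, (cx,cy)=(0.2087,0.9780)
member 1 (0-2): L=2.9660, (cx,cy)=(1.0000,0.0000)
member 2 (1-2): L=7.1186, (cx,cy)=(0.2079,-0.9781)
member 3 (1-3): L=2.6276, (cx,cy)=(0.9701,0.2428)
member 4 (2-3): L=7.6758, (cx,cy)=(0.1393,0.9903)
member 5 (2-4): L=2.6470, (cx,cy)=(1.0000,0.0000)
member 6 (3-4): L=7.7631, (cx,cy)=(0.2033,-0.9791)
member 7 (3-5): L=3.2048, (cx,cy)=(0.9895,-0.1448)
member 8 (4-5): L=7.3126, (cx,cy)=(0.2178,0.9760)
member 9 (4-6): L=2.7870, (cx,cy)=(1.0000,0.0000)
member 10 (5-6): L=7.2362, (cx,cy)=(0.1650,-0.9863)
solve A·x = −loads:
  F[0-1] = -4582.3726 N (compression)
  F[0-2] = -5571.9761 N (compression)
  F[1-2] = +4117.7704 N (tension)
  F[1-3] = -1868.4314 N (compression)
  F[2-3] = -4067.4296 N (compression)
  F[2-4] = -4149.3948 N (compression)
  F[3-4] = +1018.2828 N (tension)
  F[3-5] = +147.0478 N (tension)
  F[4-5] = -372.4178 N (compression)
  F[4-6] = -64.3699 N (compression)
  F[5-6] = +390.1113 N (tension)
  Rx@0 = +6528.3800 N
  Ry@0 = +4481.4540 N
  Ry@6 = -384.7640 N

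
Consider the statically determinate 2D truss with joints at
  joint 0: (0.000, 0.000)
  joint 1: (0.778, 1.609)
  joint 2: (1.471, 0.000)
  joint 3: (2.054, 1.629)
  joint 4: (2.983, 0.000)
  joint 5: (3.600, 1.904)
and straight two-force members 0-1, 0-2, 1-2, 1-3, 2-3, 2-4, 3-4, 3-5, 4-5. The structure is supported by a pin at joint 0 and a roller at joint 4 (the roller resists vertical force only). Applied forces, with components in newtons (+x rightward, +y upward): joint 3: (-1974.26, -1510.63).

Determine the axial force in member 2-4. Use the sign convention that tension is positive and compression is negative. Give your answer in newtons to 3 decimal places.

-21.648

N=6 nodes, M=9 members, R=3 reactions → 2N=12, M+R=12
member 0 (0-1): L=1.7872, (cx,cy)=(0.4353,0.9003)
member 1 (0-2): L=1.4710, (cx,cy)=(1.0000,0.0000)
member 2 (1-2): L=1.7519, (cx,cy)=(0.3956,-0.9184)
member 3 (1-3): L=1.2762, (cx,cy)=(0.9999,0.0157)
member 4 (2-3): L=1.7302, (cx,cy)=(0.3370,0.9415)
member 5 (2-4): L=1.5120, (cx,cy)=(1.0000,0.0000)
member 6 (3-4): L=1.8753, (cx,cy)=(0.4954,-0.8687)
member 7 (3-5): L=1.5703, (cx,cy)=(0.9845,0.1751)
member 8 (4-5): L=2.0015, (cx,cy)=(0.3083,0.9513)
solve A·x = −loads:
  F[0-1] = -1720.1216 N (compression)
  F[0-2] = -1225.4699 N (compression)
  F[1-2] = +1662.1191 N (tension)
  F[1-3] = -1406.4507 N (compression)
  F[2-3] = -1621.3668 N (compression)
  F[2-4] = -21.6483 N (compression)
  F[3-4] = +43.6993 N (tension)
  F[3-5] = -0.0000 N (compression)
  F[4-5] = -0.0000 N (compression)
  Rx@0 = +1974.2600 N
  Ry@0 = +1548.5903 N
  Ry@4 = -37.9603 N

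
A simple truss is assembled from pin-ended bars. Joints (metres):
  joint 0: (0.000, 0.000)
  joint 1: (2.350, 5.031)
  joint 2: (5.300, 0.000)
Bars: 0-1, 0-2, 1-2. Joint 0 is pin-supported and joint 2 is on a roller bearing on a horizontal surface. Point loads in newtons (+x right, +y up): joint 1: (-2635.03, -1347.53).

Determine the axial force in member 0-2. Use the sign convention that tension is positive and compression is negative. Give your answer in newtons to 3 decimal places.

-1116.321

N=3 nodes, M=3 members, R=3 reactions → 2N=6, M+R=6
member 0 (0-1): L=5.5528, (cx,cy)=(0.4232,0.9060)
member 1 (0-2): L=5.3000, (cx,cy)=(1.0000,0.0000)
member 2 (1-2): L=5.8321, (cx,cy)=(0.5058,-0.8626)
solve A·x = −loads:
  F[0-1] = -3588.5408 N (compression)
  F[0-2] = -1116.3209 N (compression)
  F[1-2] = +2206.9497 N (tension)
  Rx@0 = +2635.0300 N
  Ry@0 = +3251.3301 N
  Ry@2 = -1903.8001 N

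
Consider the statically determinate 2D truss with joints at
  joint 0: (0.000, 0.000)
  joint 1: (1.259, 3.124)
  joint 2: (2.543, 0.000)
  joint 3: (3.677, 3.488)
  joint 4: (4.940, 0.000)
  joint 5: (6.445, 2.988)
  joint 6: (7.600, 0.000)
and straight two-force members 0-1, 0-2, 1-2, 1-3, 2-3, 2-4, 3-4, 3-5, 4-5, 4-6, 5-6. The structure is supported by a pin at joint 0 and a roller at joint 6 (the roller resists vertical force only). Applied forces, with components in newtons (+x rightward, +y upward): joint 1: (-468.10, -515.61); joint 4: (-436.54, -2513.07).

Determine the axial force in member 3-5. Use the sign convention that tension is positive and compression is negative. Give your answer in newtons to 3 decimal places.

N=7 nodes, M=11 members, R=3 reactions → 2N=14, M+R=14
member 0 (0-1): L=3.3682, (cx,cy)=(0.3738,0.9275)
member 1 (0-2): L=2.5430, (cx,cy)=(1.0000,0.0000)
member 2 (1-2): L=3.3776, (cx,cy)=(0.3802,-0.9249)
member 3 (1-3): L=2.4452, (cx,cy)=(0.9889,0.1489)
member 4 (2-3): L=3.6677, (cx,cy)=(0.3092,0.9510)
member 5 (2-4): L=2.3970, (cx,cy)=(1.0000,0.0000)
member 6 (3-4): L=3.7096, (cx,cy)=(0.3405,-0.9403)
member 7 (3-5): L=2.8128, (cx,cy)=(0.9841,-0.1778)
member 8 (4-5): L=3.3456, (cx,cy)=(0.4498,0.8931)
member 9 (4-6): L=2.6600, (cx,cy)=(1.0000,0.0000)
member 10 (5-6): L=3.2035, (cx,cy)=(0.3605,-0.9327)
solve A·x = −loads:
  F[0-1] = -1619.5851 N (compression)
  F[0-2] = -299.2466 N (compression)
  F[1-2] = +983.4596 N (tension)
  F[1-3] = -516.9190 N (compression)
  F[2-3] = -956.4907 N (compression)
  F[2-4] = +370.3519 N (tension)
  F[3-4] = +1288.5558 N (tension)
  F[3-5] = -1265.7594 N (compression)
  F[4-5] = +1457.2663 N (tension)
  F[4-6] = +590.0614 N (tension)
  F[5-6] = -1636.5710 N (compression)
  Rx@0 = +904.6400 N
  Ry@0 = +1502.1834 N
  Ry@6 = +1526.4966 N

-1265.759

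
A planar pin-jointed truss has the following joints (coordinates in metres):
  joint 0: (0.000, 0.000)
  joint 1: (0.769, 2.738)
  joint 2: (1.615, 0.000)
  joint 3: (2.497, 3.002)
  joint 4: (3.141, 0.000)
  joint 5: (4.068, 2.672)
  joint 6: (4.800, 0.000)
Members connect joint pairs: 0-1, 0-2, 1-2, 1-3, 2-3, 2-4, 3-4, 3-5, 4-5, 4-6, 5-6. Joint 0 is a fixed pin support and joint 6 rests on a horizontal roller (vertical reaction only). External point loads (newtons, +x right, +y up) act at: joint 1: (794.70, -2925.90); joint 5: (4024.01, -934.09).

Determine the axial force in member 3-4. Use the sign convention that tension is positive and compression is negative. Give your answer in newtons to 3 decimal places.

N=7 nodes, M=11 members, R=3 reactions → 2N=14, M+R=14
member 0 (0-1): L=2.8439, (cx,cy)=(0.2704,0.9627)
member 1 (0-2): L=1.6150, (cx,cy)=(1.0000,0.0000)
member 2 (1-2): L=2.8657, (cx,cy)=(0.2952,-0.9554)
member 3 (1-3): L=1.7481, (cx,cy)=(0.9885,0.1510)
member 4 (2-3): L=3.1289, (cx,cy)=(0.2819,0.9594)
member 5 (2-4): L=1.5260, (cx,cy)=(1.0000,0.0000)
member 6 (3-4): L=3.0703, (cx,cy)=(0.2098,-0.9778)
member 7 (3-5): L=1.6053, (cx,cy)=(0.9786,-0.2056)
member 8 (4-5): L=2.8282, (cx,cy)=(0.3278,0.9448)
member 9 (4-6): L=1.6590, (cx,cy)=(1.0000,0.0000)
member 10 (5-6): L=2.7705, (cx,cy)=(0.2642,-0.9645)
solve A·x = −loads:
  F[0-1] = +97.3746 N (tension)
  F[0-2] = +4792.3800 N (tension)
  F[1-2] = -3135.3648 N (compression)
  F[1-3] = +159.0568 N (tension)
  F[2-3] = +3122.2422 N (tension)
  F[2-4] = +2986.6505 N (tension)
  F[3-4] = -3467.4626 N (compression)
  F[3-5] = +1803.1769 N (tension)
  F[4-5] = +3588.5644 N (tension)
  F[4-6] = +1083.1346 N (tension)
  F[5-6] = -4099.4168 N (compression)
  Rx@0 = -4818.7100 N
  Ry@0 = -93.7472 N
  Ry@6 = +3953.7372 N

-3467.463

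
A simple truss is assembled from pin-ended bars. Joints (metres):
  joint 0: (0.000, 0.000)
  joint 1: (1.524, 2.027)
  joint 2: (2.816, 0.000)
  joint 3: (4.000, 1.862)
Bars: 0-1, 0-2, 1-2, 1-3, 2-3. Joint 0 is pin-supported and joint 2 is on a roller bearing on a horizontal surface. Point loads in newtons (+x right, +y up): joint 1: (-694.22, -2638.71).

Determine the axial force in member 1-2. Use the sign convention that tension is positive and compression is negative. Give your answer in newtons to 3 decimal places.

N=4 nodes, M=5 members, R=3 reactions → 2N=8, M+R=8
member 0 (0-1): L=2.5360, (cx,cy)=(0.6009,0.7993)
member 1 (0-2): L=2.8160, (cx,cy)=(1.0000,0.0000)
member 2 (1-2): L=2.4037, (cx,cy)=(0.5375,-0.8433)
member 3 (1-3): L=2.4815, (cx,cy)=(0.9978,-0.0665)
member 4 (2-3): L=2.2066, (cx,cy)=(0.5366,0.8438)
solve A·x = −loads:
  F[0-1] = -2139.8605 N (compression)
  F[0-2] = +591.7205 N (tension)
  F[1-2] = -1100.8866 N (compression)
  F[1-3] = +0.0000 N (tension)
  F[2-3] = -0.0000 N (compression)
  Rx@0 = +694.2200 N
  Ry@0 = +1710.3683 N
  Ry@2 = +928.3417 N

-1100.887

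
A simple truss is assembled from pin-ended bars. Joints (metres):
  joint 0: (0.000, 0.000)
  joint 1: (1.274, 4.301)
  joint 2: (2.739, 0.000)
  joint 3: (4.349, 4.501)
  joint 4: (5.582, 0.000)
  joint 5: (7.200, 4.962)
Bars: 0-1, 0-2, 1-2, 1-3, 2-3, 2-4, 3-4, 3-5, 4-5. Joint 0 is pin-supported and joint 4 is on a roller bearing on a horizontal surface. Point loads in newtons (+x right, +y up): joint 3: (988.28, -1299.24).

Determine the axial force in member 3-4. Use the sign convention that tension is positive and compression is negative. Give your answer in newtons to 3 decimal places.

N=6 nodes, M=9 members, R=3 reactions → 2N=12, M+R=12
member 0 (0-1): L=4.4857, (cx,cy)=(0.2840,0.9588)
member 1 (0-2): L=2.7390, (cx,cy)=(1.0000,0.0000)
member 2 (1-2): L=4.5437, (cx,cy)=(0.3224,-0.9466)
member 3 (1-3): L=3.0815, (cx,cy)=(0.9979,0.0649)
member 4 (2-3): L=4.7803, (cx,cy)=(0.3368,0.9416)
member 5 (2-4): L=2.8430, (cx,cy)=(1.0000,0.0000)
member 6 (3-4): L=4.6668, (cx,cy)=(0.2642,-0.9645)
member 7 (3-5): L=2.8880, (cx,cy)=(0.9872,0.1596)
member 8 (4-5): L=5.2191, (cx,cy)=(0.3100,0.9507)
solve A·x = −loads:
  F[0-1] = +531.8036 N (tension)
  F[0-2] = +837.2412 N (tension)
  F[1-2] = -516.8444 N (compression)
  F[1-3] = +318.3549 N (tension)
  F[2-3] = +519.5988 N (tension)
  F[2-4] = +495.5954 N (tension)
  F[3-4] = -1875.7979 N (compression)
  F[3-5] = +0.0000 N (tension)
  F[4-5] = +0.0000 N (tension)
  Rx@0 = -988.2800 N
  Ry@0 = -509.9042 N
  Ry@4 = +1809.1442 N

-1875.798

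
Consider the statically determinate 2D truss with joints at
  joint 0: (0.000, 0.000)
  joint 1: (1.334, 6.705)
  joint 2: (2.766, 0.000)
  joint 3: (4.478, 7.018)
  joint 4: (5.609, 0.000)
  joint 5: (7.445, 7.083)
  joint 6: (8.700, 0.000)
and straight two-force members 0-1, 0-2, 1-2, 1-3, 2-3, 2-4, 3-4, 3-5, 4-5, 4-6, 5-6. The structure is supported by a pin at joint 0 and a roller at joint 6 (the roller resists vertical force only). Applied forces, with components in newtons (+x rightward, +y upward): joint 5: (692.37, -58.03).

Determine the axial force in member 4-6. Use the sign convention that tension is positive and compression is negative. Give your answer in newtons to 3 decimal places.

108.675

N=7 nodes, M=11 members, R=3 reactions → 2N=14, M+R=14
member 0 (0-1): L=6.8364, (cx,cy)=(0.1951,0.9808)
member 1 (0-2): L=2.7660, (cx,cy)=(1.0000,0.0000)
member 2 (1-2): L=6.8562, (cx,cy)=(0.2089,-0.9779)
member 3 (1-3): L=3.1595, (cx,cy)=(0.9951,0.0991)
member 4 (2-3): L=7.2238, (cx,cy)=(0.2370,0.9715)
member 5 (2-4): L=2.8430, (cx,cy)=(1.0000,0.0000)
member 6 (3-4): L=7.1086, (cx,cy)=(0.1591,-0.9873)
member 7 (3-5): L=2.9677, (cx,cy)=(0.9998,0.0219)
member 8 (4-5): L=7.3171, (cx,cy)=(0.2509,0.9680)
member 9 (4-6): L=3.0910, (cx,cy)=(1.0000,0.0000)
member 10 (5-6): L=7.1933, (cx,cy)=(0.1745,-0.9847)
solve A·x = −loads:
  F[0-1] = +566.1977 N (tension)
  F[0-2] = +581.8870 N (tension)
  F[1-2] = -545.0022 N (compression)
  F[1-3] = +225.4219 N (tension)
  F[2-3] = +548.6117 N (tension)
  F[2-4] = +338.0390 N (tension)
  F[3-4] = -552.6647 N (compression)
  F[3-5] = +442.3683 N (tension)
  F[4-5] = +563.6573 N (tension)
  F[4-6] = +108.6752 N (tension)
  F[5-6] = -622.8971 N (compression)
  Rx@0 = -692.3700 N
  Ry@0 = -555.3137 N
  Ry@6 = +613.3437 N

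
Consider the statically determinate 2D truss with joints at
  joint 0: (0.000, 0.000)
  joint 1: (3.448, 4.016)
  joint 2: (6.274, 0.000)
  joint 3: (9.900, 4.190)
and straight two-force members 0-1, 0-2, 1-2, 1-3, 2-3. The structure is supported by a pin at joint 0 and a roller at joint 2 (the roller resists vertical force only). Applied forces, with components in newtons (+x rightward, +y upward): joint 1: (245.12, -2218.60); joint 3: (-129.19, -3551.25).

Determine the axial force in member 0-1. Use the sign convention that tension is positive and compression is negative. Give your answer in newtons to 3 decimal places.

N=4 nodes, M=5 members, R=3 reactions → 2N=8, M+R=8
member 0 (0-1): L=5.2931, (cx,cy)=(0.6514,0.7587)
member 1 (0-2): L=6.2740, (cx,cy)=(1.0000,0.0000)
member 2 (1-2): L=4.9107, (cx,cy)=(0.5755,-0.8178)
member 3 (1-3): L=6.4543, (cx,cy)=(0.9996,0.0270)
member 4 (2-3): L=5.5411, (cx,cy)=(0.6544,0.7562)
solve A·x = −loads:
  F[0-1] = +1481.0562 N (tension)
  F[0-2] = -848.8500 N (compression)
  F[1-2] = -3987.4837 N (compression)
  F[1-3] = +3015.4863 N (tension)
  F[2-3] = -4803.9013 N (compression)
  Rx@0 = -115.9300 N
  Ry@0 = -1123.7113 N
  Ry@2 = +6893.5613 N

1481.056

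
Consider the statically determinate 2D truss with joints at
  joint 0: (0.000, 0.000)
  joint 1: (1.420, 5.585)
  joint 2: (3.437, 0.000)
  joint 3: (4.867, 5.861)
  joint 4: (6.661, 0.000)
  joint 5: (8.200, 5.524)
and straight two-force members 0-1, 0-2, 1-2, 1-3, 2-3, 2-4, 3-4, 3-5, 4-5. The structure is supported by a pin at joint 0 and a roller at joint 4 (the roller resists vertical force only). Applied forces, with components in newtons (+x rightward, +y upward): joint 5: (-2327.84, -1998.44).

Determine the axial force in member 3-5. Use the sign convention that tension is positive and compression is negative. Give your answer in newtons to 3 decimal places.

N=6 nodes, M=9 members, R=3 reactions → 2N=12, M+R=12
member 0 (0-1): L=5.7627, (cx,cy)=(0.2464,0.9692)
member 1 (0-2): L=3.4370, (cx,cy)=(1.0000,0.0000)
member 2 (1-2): L=5.9381, (cx,cy)=(0.3397,-0.9405)
member 3 (1-3): L=3.4580, (cx,cy)=(0.9968,0.0798)
member 4 (2-3): L=6.0329, (cx,cy)=(0.2370,0.9715)
member 5 (2-4): L=3.2240, (cx,cy)=(1.0000,0.0000)
member 6 (3-4): L=6.1294, (cx,cy)=(0.2927,-0.9562)
member 7 (3-5): L=3.3500, (cx,cy)=(0.9949,-0.1006)
member 8 (4-5): L=5.7344, (cx,cy)=(0.2684,0.9633)
solve A·x = −loads:
  F[0-1] = -1515.4868 N (compression)
  F[0-2] = -1954.4050 N (compression)
  F[1-2] = +1486.8194 N (tension)
  F[1-3] = -881.2796 N (compression)
  F[2-3] = -1439.4397 N (compression)
  F[2-4] = -1108.1779 N (compression)
  F[3-4] = +1718.1649 N (tension)
  F[3-5] = -1731.3290 N (compression)
  F[4-5] = -2255.3494 N (compression)
  Rx@0 = +2327.8400 N
  Ry@0 = +1468.7568 N
  Ry@4 = +529.6832 N

-1731.329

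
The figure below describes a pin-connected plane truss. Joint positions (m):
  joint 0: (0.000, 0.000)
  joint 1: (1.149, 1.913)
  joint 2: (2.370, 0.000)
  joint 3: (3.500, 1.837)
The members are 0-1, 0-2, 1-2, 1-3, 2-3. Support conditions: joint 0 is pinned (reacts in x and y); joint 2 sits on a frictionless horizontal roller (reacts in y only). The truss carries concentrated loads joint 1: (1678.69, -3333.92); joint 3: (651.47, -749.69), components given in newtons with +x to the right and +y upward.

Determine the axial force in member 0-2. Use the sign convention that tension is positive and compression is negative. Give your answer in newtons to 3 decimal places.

2029.969

N=4 nodes, M=5 members, R=3 reactions → 2N=8, M+R=8
member 0 (0-1): L=2.2315, (cx,cy)=(0.5149,0.8573)
member 1 (0-2): L=2.3700, (cx,cy)=(1.0000,0.0000)
member 2 (1-2): L=2.2695, (cx,cy)=(0.5380,-0.8429)
member 3 (1-3): L=2.3522, (cx,cy)=(0.9995,-0.0323)
member 4 (2-3): L=2.1567, (cx,cy)=(0.5239,0.8518)
solve A·x = −loads:
  F[0-1] = +583.0193 N (tension)
  F[0-2] = +2029.9686 N (tension)
  F[1-2] = -4589.8948 N (compression)
  F[1-3] = +1091.5057 N (tension)
  F[2-3] = -838.7678 N (compression)
  Rx@0 = -2330.1600 N
  Ry@0 = -499.7965 N
  Ry@2 = +4583.4065 N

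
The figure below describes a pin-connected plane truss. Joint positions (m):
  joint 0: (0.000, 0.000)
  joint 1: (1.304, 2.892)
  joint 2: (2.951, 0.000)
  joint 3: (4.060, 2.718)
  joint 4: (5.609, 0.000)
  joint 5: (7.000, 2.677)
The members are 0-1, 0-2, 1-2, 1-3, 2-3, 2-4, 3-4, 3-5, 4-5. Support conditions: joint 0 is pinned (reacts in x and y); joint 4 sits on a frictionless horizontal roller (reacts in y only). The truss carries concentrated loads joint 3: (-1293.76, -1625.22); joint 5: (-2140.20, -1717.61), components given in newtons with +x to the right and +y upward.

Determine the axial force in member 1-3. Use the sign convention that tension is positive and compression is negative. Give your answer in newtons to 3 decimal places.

N=6 nodes, M=9 members, R=3 reactions → 2N=12, M+R=12
member 0 (0-1): L=3.1724, (cx,cy)=(0.4110,0.9116)
member 1 (0-2): L=2.9510, (cx,cy)=(1.0000,0.0000)
member 2 (1-2): L=3.3281, (cx,cy)=(0.4949,-0.8690)
member 3 (1-3): L=2.7615, (cx,cy)=(0.9980,-0.0630)
member 4 (2-3): L=2.9355, (cx,cy)=(0.3778,0.9259)
member 5 (2-4): L=2.6580, (cx,cy)=(1.0000,0.0000)
member 6 (3-4): L=3.1284, (cx,cy)=(0.4951,-0.8688)
member 7 (3-5): L=2.9403, (cx,cy)=(0.9999,-0.0139)
member 8 (4-5): L=3.0168, (cx,cy)=(0.4611,0.8874)
solve A·x = −loads:
  F[0-1] = -1833.2827 N (compression)
  F[0-2] = -2680.3963 N (compression)
  F[1-2] = +2051.7891 N (tension)
  F[1-3] = -1772.4678 N (compression)
  F[2-3] = -1925.6306 N (compression)
  F[2-4] = -937.5422 N (compression)
  F[3-4] = +72.8604 N (tension)
  F[3-5] = -1238.8543 N (compression)
  F[4-5] = -1955.1130 N (compression)
  Rx@0 = +3433.9600 N
  Ry@0 = +1671.2472 N
  Ry@4 = +1671.5828 N

-1772.468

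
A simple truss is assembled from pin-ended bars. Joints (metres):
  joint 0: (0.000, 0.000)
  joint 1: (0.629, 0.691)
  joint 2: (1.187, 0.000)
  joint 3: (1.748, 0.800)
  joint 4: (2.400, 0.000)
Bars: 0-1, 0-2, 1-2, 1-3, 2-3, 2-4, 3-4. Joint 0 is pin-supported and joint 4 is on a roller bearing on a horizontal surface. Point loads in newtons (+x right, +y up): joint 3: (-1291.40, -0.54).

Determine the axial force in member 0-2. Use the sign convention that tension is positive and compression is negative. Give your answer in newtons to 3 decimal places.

-899.423

N=5 nodes, M=7 members, R=3 reactions → 2N=10, M+R=10
member 0 (0-1): L=0.9344, (cx,cy)=(0.6732,0.7395)
member 1 (0-2): L=1.1870, (cx,cy)=(1.0000,0.0000)
member 2 (1-2): L=0.8882, (cx,cy)=(0.6283,-0.7780)
member 3 (1-3): L=1.1243, (cx,cy)=(0.9953,0.0969)
member 4 (2-3): L=0.9771, (cx,cy)=(0.5741,0.8188)
member 5 (2-4): L=1.2130, (cx,cy)=(1.0000,0.0000)
member 6 (3-4): L=1.0320, (cx,cy)=(0.6318,-0.7752)
solve A·x = −loads:
  F[0-1] = -582.3002 N (compression)
  F[0-2] = -899.4234 N (compression)
  F[1-2] = +467.6245 N (tension)
  F[1-3] = -689.0113 N (compression)
  F[2-3] = -444.3526 N (compression)
  F[2-4] = -350.5098 N (compression)
  F[3-4] = +554.8155 N (tension)
  Rx@0 = +1291.4000 N
  Ry@0 = +430.6134 N
  Ry@4 = -430.0734 N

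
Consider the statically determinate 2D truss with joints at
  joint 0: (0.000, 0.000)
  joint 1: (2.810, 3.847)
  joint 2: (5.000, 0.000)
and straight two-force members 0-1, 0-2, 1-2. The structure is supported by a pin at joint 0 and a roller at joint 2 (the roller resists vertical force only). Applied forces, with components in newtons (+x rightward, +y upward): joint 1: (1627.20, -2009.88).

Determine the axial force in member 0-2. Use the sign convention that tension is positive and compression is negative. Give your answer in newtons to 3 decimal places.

N=3 nodes, M=3 members, R=3 reactions → 2N=6, M+R=6
member 0 (0-1): L=4.7640, (cx,cy)=(0.5898,0.8075)
member 1 (0-2): L=5.0000, (cx,cy)=(1.0000,0.0000)
member 2 (1-2): L=4.4267, (cx,cy)=(0.4947,-0.8690)
solve A·x = −loads:
  F[0-1] = +460.2253 N (tension)
  F[0-2] = +1355.7394 N (tension)
  F[1-2] = -2740.3773 N (compression)
  Rx@0 = -1627.2000 N
  Ry@0 = -371.6402 N
  Ry@2 = +2381.5202 N

1355.739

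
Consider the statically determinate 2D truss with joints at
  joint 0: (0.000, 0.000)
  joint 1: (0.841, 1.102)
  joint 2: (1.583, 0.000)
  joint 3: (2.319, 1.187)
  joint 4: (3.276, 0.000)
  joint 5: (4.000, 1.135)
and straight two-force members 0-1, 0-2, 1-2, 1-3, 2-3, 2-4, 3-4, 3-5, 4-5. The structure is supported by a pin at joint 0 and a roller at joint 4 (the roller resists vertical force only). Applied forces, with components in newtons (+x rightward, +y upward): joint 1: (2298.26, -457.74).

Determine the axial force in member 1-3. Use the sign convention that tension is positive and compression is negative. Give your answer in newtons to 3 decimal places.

N=6 nodes, M=9 members, R=3 reactions → 2N=12, M+R=12
member 0 (0-1): L=1.3862, (cx,cy)=(0.6067,0.7950)
member 1 (0-2): L=1.5830, (cx,cy)=(1.0000,0.0000)
member 2 (1-2): L=1.3285, (cx,cy)=(0.5585,-0.8295)
member 3 (1-3): L=1.4804, (cx,cy)=(0.9984,0.0574)
member 4 (2-3): L=1.3967, (cx,cy)=(0.5270,0.8499)
member 5 (2-4): L=1.6930, (cx,cy)=(1.0000,0.0000)
member 6 (3-4): L=1.5247, (cx,cy)=(0.6276,-0.7785)
member 7 (3-5): L=1.6818, (cx,cy)=(0.9995,-0.0309)
member 8 (4-5): L=1.3463, (cx,cy)=(0.5378,0.8431)
solve A·x = −loads:
  F[0-1] = +544.5253 N (tension)
  F[0-2] = +1967.9110 N (tension)
  F[1-2] = -1165.0063 N (compression)
  F[1-3] = -1319.4131 N (compression)
  F[2-3] = +1137.0565 N (tension)
  F[2-4] = +718.0411 N (tension)
  F[3-4] = -1144.0153 N (compression)
  F[3-5] = -0.0000 N (compression)
  F[4-5] = +0.0000 N (tension)
  Rx@0 = -2298.2600 N
  Ry@0 = -432.8711 N
  Ry@4 = +890.6111 N

-1319.413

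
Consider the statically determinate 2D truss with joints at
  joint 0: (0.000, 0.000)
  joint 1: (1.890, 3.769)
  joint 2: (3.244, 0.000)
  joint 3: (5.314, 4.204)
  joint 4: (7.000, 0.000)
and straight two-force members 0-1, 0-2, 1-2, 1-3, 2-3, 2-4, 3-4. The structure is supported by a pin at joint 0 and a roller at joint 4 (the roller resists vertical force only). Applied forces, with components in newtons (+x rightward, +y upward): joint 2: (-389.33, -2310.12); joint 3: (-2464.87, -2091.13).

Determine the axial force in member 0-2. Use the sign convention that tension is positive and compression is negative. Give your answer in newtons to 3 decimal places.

-1237.727

N=5 nodes, M=7 members, R=3 reactions → 2N=10, M+R=10
member 0 (0-1): L=4.2163, (cx,cy)=(0.4483,0.8939)
member 1 (0-2): L=3.2440, (cx,cy)=(1.0000,0.0000)
member 2 (1-2): L=4.0048, (cx,cy)=(0.3381,-0.9411)
member 3 (1-3): L=3.4515, (cx,cy)=(0.9920,0.1260)
member 4 (2-3): L=4.6860, (cx,cy)=(0.4417,0.8971)
member 5 (2-4): L=3.7560, (cx,cy)=(1.0000,0.0000)
member 6 (3-4): L=4.5295, (cx,cy)=(0.3722,-0.9281)
solve A·x = −loads:
  F[0-1] = -3606.1317 N (compression)
  F[0-2] = -1237.7267 N (compression)
  F[1-2] = +3067.0454 N (tension)
  F[1-3] = -2674.7433 N (compression)
  F[2-3] = -642.3920 N (compression)
  F[2-4] = +472.3172 N (tension)
  F[3-4] = -1268.8924 N (compression)
  Rx@0 = +2854.2000 N
  Ry@0 = +3223.5385 N
  Ry@4 = +1177.7115 N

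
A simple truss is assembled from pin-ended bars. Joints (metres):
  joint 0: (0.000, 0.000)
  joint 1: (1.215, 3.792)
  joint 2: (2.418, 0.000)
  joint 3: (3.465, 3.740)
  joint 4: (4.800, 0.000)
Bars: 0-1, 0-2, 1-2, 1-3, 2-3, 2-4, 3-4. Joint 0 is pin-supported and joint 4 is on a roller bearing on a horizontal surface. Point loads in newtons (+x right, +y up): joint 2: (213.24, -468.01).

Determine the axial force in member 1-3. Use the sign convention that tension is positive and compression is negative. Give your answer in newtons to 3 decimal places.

N=5 nodes, M=7 members, R=3 reactions → 2N=10, M+R=10
member 0 (0-1): L=3.9819, (cx,cy)=(0.3051,0.9523)
member 1 (0-2): L=2.4180, (cx,cy)=(1.0000,0.0000)
member 2 (1-2): L=3.9782, (cx,cy)=(0.3024,-0.9532)
member 3 (1-3): L=2.2506, (cx,cy)=(0.9997,-0.0231)
member 4 (2-3): L=3.8838, (cx,cy)=(0.2696,0.9630)
member 5 (2-4): L=2.3820, (cx,cy)=(1.0000,0.0000)
member 6 (3-4): L=3.9711, (cx,cy)=(0.3362,-0.9418)
solve A·x = −loads:
  F[0-1] = -243.8805 N (compression)
  F[0-2] = +287.6555 N (tension)
  F[1-2] = +247.2746 N (tension)
  F[1-3] = -149.2298 N (compression)
  F[2-3] = +241.2436 N (tension)
  F[2-4] = +84.1550 N (tension)
  F[3-4] = -250.3295 N (compression)
  Rx@0 = -213.2400 N
  Ry@0 = +232.2500 N
  Ry@4 = +235.7600 N

-149.230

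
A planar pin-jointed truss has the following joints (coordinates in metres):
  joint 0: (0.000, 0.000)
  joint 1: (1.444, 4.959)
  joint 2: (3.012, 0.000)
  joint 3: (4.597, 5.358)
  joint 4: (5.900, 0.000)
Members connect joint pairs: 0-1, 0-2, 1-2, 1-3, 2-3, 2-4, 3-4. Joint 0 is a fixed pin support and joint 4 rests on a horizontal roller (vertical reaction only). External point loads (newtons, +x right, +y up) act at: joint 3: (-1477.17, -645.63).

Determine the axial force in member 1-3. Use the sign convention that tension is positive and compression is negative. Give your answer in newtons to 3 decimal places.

-873.620

N=5 nodes, M=7 members, R=3 reactions → 2N=10, M+R=10
member 0 (0-1): L=5.1650, (cx,cy)=(0.2796,0.9601)
member 1 (0-2): L=3.0120, (cx,cy)=(1.0000,0.0000)
member 2 (1-2): L=5.2010, (cx,cy)=(0.3015,-0.9535)
member 3 (1-3): L=3.1781, (cx,cy)=(0.9921,0.1255)
member 4 (2-3): L=5.5875, (cx,cy)=(0.2837,0.9589)
member 5 (2-4): L=2.8880, (cx,cy)=(1.0000,0.0000)
member 6 (3-4): L=5.5142, (cx,cy)=(0.2363,-0.9717)
solve A·x = −loads:
  F[0-1] = -1545.6932 N (compression)
  F[0-2] = -1045.0310 N (compression)
  F[1-2] = +1441.4452 N (tension)
  F[1-3] = -873.6195 N (compression)
  F[2-3] = -1433.2522 N (compression)
  F[2-4] = -203.8950 N (compression)
  F[3-4] = +862.8627 N (tension)
  Rx@0 = +1477.1700 N
  Ry@0 = +1484.0564 N
  Ry@4 = -838.4264 N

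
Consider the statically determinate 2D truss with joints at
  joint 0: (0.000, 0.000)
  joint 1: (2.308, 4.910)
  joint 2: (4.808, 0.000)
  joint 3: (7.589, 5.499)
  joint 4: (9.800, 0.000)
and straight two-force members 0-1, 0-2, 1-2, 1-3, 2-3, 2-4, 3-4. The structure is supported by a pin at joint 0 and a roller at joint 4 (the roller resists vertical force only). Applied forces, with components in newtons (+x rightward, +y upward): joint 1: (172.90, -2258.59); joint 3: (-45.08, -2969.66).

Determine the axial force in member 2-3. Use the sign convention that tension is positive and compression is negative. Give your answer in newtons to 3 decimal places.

68.902

N=5 nodes, M=7 members, R=3 reactions → 2N=10, M+R=10
member 0 (0-1): L=5.4254, (cx,cy)=(0.4254,0.9050)
member 1 (0-2): L=4.8080, (cx,cy)=(1.0000,0.0000)
member 2 (1-2): L=5.5098, (cx,cy)=(0.4537,-0.8911)
member 3 (1-3): L=5.3137, (cx,cy)=(0.9938,0.1108)
member 4 (2-3): L=6.1622, (cx,cy)=(0.4513,0.8924)
member 5 (2-4): L=4.9920, (cx,cy)=(1.0000,0.0000)
member 6 (3-4): L=5.9268, (cx,cy)=(0.3730,-0.9278)
solve A·x = −loads:
  F[0-1] = -2580.4679 N (compression)
  F[0-2] = +1225.5676 N (tension)
  F[1-2] = -68.9978 N (compression)
  F[1-3] = -1247.0254 N (compression)
  F[2-3] = +68.9021 N (tension)
  F[2-4] = +1163.1655 N (tension)
  F[3-4] = -3118.0029 N (compression)
  Rx@0 = -127.8200 N
  Ry@0 = +2335.3296 N
  Ry@4 = +2892.9204 N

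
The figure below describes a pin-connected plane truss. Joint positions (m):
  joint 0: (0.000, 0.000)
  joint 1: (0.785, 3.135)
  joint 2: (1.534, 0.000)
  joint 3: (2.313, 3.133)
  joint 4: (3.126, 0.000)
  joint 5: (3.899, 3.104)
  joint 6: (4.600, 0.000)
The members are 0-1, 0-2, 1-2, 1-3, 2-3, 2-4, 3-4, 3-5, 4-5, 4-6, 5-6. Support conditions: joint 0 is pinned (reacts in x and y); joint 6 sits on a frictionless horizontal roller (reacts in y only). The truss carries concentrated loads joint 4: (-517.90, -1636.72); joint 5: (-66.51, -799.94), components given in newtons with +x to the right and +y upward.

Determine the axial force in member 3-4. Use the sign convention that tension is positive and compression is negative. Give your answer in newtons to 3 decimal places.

727.231

N=7 nodes, M=11 members, R=3 reactions → 2N=14, M+R=14
member 0 (0-1): L=3.2318, (cx,cy)=(0.2429,0.9701)
member 1 (0-2): L=1.5340, (cx,cy)=(1.0000,0.0000)
member 2 (1-2): L=3.2232, (cx,cy)=(0.2324,-0.9726)
member 3 (1-3): L=1.5280, (cx,cy)=(1.0000,-0.0013)
member 4 (2-3): L=3.2284, (cx,cy)=(0.2413,0.9705)
member 5 (2-4): L=1.5920, (cx,cy)=(1.0000,0.0000)
member 6 (3-4): L=3.2368, (cx,cy)=(0.2512,-0.9679)
member 7 (3-5): L=1.5863, (cx,cy)=(0.9998,-0.0183)
member 8 (4-5): L=3.1988, (cx,cy)=(0.2417,0.9704)
member 9 (4-6): L=1.4740, (cx,cy)=(1.0000,0.0000)
member 10 (5-6): L=3.1822, (cx,cy)=(0.2203,-0.9754)
solve A·x = −loads:
  F[0-1] = -712.5867 N (compression)
  F[0-2] = -411.3230 N (compression)
  F[1-2] = +711.1556 N (tension)
  F[1-3] = -338.3424 N (compression)
  F[2-3] = -712.7493 N (compression)
  F[2-4] = -74.0840 N (compression)
  F[3-4] = +727.2311 N (tension)
  F[3-5] = -693.1053 N (compression)
  F[4-5] = +961.2930 N (tension)
  F[4-6] = +394.1802 N (tension)
  F[5-6] = -1789.3711 N (compression)
  Rx@0 = +584.4100 N
  Ry@0 = +691.2457 N
  Ry@6 = +1745.4143 N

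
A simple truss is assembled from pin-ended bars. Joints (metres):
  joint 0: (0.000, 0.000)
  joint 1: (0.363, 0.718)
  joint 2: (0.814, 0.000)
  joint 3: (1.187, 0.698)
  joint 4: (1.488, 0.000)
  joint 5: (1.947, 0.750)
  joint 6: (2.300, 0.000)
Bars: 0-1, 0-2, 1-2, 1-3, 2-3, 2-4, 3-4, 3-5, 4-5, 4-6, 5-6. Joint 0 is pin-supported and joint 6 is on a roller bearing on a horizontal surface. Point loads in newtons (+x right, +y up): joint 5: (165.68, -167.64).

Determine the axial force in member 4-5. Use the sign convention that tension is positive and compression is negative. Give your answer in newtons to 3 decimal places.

28.475

N=7 nodes, M=11 members, R=3 reactions → 2N=14, M+R=14
member 0 (0-1): L=0.8045, (cx,cy)=(0.4512,0.8924)
member 1 (0-2): L=0.8140, (cx,cy)=(1.0000,0.0000)
member 2 (1-2): L=0.8479, (cx,cy)=(0.5319,-0.8468)
member 3 (1-3): L=0.8242, (cx,cy)=(0.9997,-0.0243)
member 4 (2-3): L=0.7914, (cx,cy)=(0.4713,0.8820)
member 5 (2-4): L=0.6740, (cx,cy)=(1.0000,0.0000)
member 6 (3-4): L=0.7601, (cx,cy)=(0.3960,-0.9183)
member 7 (3-5): L=0.7618, (cx,cy)=(0.9977,0.0683)
member 8 (4-5): L=0.8793, (cx,cy)=(0.5220,0.8529)
member 9 (4-6): L=0.8120, (cx,cy)=(1.0000,0.0000)
member 10 (5-6): L=0.8289, (cx,cy)=(0.4259,-0.9048)
solve A·x = −loads:
  F[0-1] = +31.7078 N (tension)
  F[0-2] = +151.3739 N (tension)
  F[1-2] = -34.3500 N (compression)
  F[1-3] = +32.5867 N (tension)
  F[2-3] = +32.9804 N (tension)
  F[2-4] = +117.5589 N (tension)
  F[3-4] = -26.4499 N (compression)
  F[3-5] = +58.7318 N (tension)
  F[4-5] = +28.4753 N (tension)
  F[4-6] = +92.2210 N (tension)
  F[5-6] = -216.5549 N (compression)
  Rx@0 = -165.6800 N
  Ry@0 = -28.2970 N
  Ry@6 = +195.9370 N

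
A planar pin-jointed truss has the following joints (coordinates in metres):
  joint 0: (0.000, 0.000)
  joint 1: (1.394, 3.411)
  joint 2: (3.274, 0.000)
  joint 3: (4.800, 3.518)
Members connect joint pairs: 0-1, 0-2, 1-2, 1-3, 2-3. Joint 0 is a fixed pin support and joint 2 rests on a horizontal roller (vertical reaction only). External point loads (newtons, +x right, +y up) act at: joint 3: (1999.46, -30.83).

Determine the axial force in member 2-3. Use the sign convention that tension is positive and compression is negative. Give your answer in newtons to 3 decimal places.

-103.484

N=4 nodes, M=5 members, R=3 reactions → 2N=8, M+R=8
member 0 (0-1): L=3.6849, (cx,cy)=(0.3783,0.9257)
member 1 (0-2): L=3.2740, (cx,cy)=(1.0000,0.0000)
member 2 (1-2): L=3.8948, (cx,cy)=(0.4827,-0.8758)
member 3 (1-3): L=3.4077, (cx,cy)=(0.9995,0.0314)
member 4 (2-3): L=3.8347, (cx,cy)=(0.3979,0.9174)
solve A·x = −loads:
  F[0-1] = +2336.4884 N (tension)
  F[0-2] = +1115.5542 N (tension)
  F[1-2] = -2396.3988 N (compression)
  F[1-3] = +2041.6475 N (tension)
  F[2-3] = -103.4838 N (compression)
  Rx@0 = -1999.4600 N
  Ry@0 = -2162.8427 N
  Ry@2 = +2193.6727 N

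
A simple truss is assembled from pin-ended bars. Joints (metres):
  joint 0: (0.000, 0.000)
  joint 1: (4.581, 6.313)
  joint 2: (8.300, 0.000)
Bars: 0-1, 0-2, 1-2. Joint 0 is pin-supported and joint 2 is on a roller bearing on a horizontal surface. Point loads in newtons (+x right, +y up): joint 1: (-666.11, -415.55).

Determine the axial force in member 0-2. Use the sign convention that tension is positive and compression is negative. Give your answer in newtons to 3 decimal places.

N=3 nodes, M=3 members, R=3 reactions → 2N=6, M+R=6
member 0 (0-1): L=7.8000, (cx,cy)=(0.5873,0.8094)
member 1 (0-2): L=8.3000, (cx,cy)=(1.0000,0.0000)
member 2 (1-2): L=7.3270, (cx,cy)=(0.5076,-0.8616)
solve A·x = −loads:
  F[0-1] = -856.0338 N (compression)
  F[0-2] = -163.3528 N (compression)
  F[1-2] = +321.8301 N (tension)
  Rx@0 = +666.1100 N
  Ry@0 = +692.8413 N
  Ry@2 = -277.2913 N

-163.353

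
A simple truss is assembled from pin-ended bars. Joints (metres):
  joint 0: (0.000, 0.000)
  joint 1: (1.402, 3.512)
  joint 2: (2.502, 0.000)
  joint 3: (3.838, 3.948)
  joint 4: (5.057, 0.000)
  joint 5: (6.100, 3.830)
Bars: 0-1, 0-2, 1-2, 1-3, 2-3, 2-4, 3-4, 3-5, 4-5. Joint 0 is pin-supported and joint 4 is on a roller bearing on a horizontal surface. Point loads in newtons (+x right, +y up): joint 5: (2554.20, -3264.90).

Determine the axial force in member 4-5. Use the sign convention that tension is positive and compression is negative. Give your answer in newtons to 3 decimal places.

N=6 nodes, M=9 members, R=3 reactions → 2N=12, M+R=12
member 0 (0-1): L=3.7815, (cx,cy)=(0.3708,0.9287)
member 1 (0-2): L=2.5020, (cx,cy)=(1.0000,0.0000)
member 2 (1-2): L=3.6802, (cx,cy)=(0.2989,-0.9543)
member 3 (1-3): L=2.4747, (cx,cy)=(0.9844,0.1762)
member 4 (2-3): L=4.1679, (cx,cy)=(0.3205,0.9472)
member 5 (2-4): L=2.5550, (cx,cy)=(1.0000,0.0000)
member 6 (3-4): L=4.1319, (cx,cy)=(0.2950,-0.9555)
member 7 (3-5): L=2.2651, (cx,cy)=(0.9986,-0.0521)
member 8 (4-5): L=3.9695, (cx,cy)=(0.2628,0.9649)
solve A·x = −loads:
  F[0-1] = +2807.9645 N (tension)
  F[0-2] = +1513.1408 N (tension)
  F[1-2] = -2402.8141 N (compression)
  F[1-3] = +1787.2016 N (tension)
  F[2-3] = +2420.7038 N (tension)
  F[2-4] = +19.0144 N (tension)
  F[3-4] = -2914.6848 N (compression)
  F[3-5] = +3399.6954 N (tension)
  F[4-5] = -3200.2397 N (compression)
  Rx@0 = -2554.2000 N
  Ry@0 = -2607.8459 N
  Ry@4 = +5872.7459 N

-3200.240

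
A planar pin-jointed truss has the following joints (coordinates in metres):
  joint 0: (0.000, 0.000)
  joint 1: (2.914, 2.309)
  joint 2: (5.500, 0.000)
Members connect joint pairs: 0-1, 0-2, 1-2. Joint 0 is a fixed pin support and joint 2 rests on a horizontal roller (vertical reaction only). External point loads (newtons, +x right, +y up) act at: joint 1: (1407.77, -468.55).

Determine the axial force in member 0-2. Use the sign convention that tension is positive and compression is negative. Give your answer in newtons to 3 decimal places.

N=3 nodes, M=3 members, R=3 reactions → 2N=6, M+R=6
member 0 (0-1): L=3.7179, (cx,cy)=(0.7838,0.6210)
member 1 (0-2): L=5.5000, (cx,cy)=(1.0000,0.0000)
member 2 (1-2): L=3.4668, (cx,cy)=(0.7459,-0.6660)
solve A·x = −loads:
  F[0-1] = +596.9009 N (tension)
  F[0-2] = +939.9351 N (tension)
  F[1-2] = -1260.0892 N (compression)
  Rx@0 = -1407.7700 N
  Ry@0 = -370.7038 N
  Ry@2 = +839.2538 N

939.935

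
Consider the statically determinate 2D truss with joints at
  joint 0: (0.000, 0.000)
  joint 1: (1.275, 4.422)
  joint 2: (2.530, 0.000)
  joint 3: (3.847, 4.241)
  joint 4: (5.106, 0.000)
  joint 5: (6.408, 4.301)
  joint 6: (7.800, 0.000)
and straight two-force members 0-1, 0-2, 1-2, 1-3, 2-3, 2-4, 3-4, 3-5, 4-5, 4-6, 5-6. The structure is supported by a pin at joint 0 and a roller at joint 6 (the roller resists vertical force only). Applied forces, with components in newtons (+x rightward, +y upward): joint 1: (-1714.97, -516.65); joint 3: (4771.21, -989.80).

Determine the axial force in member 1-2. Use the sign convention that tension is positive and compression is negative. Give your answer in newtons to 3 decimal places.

N=7 nodes, M=11 members, R=3 reactions → 2N=14, M+R=14
member 0 (0-1): L=4.6021, (cx,cy)=(0.2770,0.9609)
member 1 (0-2): L=2.5300, (cx,cy)=(1.0000,0.0000)
member 2 (1-2): L=4.5966, (cx,cy)=(0.2730,-0.9620)
member 3 (1-3): L=2.5784, (cx,cy)=(0.9975,-0.0702)
member 4 (2-3): L=4.4408, (cx,cy)=(0.2966,0.9550)
member 5 (2-4): L=2.5760, (cx,cy)=(1.0000,0.0000)
member 6 (3-4): L=4.4239, (cx,cy)=(0.2846,-0.9586)
member 7 (3-5): L=2.5617, (cx,cy)=(0.9997,0.0234)
member 8 (4-5): L=4.4938, (cx,cy)=(0.2897,0.9571)
member 9 (4-6): L=2.6940, (cx,cy)=(1.0000,0.0000)
member 10 (5-6): L=4.5206, (cx,cy)=(0.3079,-0.9514)
solve A·x = −loads:
  F[0-1] = +716.1454 N (tension)
  F[0-2] = +2857.8356 N (tension)
  F[1-2] = -1420.6867 N (compression)
  F[1-3] = +2306.9494 N (tension)
  F[2-3] = +1431.0932 N (tension)
  F[2-4] = +2045.5338 N (tension)
  F[3-4] = -2323.0569 N (compression)
  F[3-5] = -1384.7983 N (compression)
  F[4-5] = +2326.8021 N (tension)
  F[4-6] = +710.2609 N (tension)
  F[5-6] = -2306.6379 N (compression)
  Rx@0 = -3056.2400 N
  Ry@0 = -688.1133 N
  Ry@6 = +2194.5633 N

-1420.687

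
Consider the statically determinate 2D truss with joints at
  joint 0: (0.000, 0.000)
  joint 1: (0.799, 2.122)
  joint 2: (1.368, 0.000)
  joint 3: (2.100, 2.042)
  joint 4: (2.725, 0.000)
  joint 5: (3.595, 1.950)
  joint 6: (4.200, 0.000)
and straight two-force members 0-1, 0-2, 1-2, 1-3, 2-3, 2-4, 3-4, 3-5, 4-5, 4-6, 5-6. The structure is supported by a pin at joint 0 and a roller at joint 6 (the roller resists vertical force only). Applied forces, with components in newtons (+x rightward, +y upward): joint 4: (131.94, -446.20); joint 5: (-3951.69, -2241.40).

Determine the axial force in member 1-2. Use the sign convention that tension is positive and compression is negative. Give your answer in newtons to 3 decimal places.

2492.614

N=7 nodes, M=11 members, R=3 reactions → 2N=14, M+R=14
member 0 (0-1): L=2.2674, (cx,cy)=(0.3524,0.9359)
member 1 (0-2): L=1.3680, (cx,cy)=(1.0000,0.0000)
member 2 (1-2): L=2.1970, (cx,cy)=(0.2590,-0.9659)
member 3 (1-3): L=1.3035, (cx,cy)=(0.9981,-0.0614)
member 4 (2-3): L=2.1692, (cx,cy)=(0.3374,0.9413)
member 5 (2-4): L=1.3570, (cx,cy)=(1.0000,0.0000)
member 6 (3-4): L=2.1355, (cx,cy)=(0.2927,-0.9562)
member 7 (3-5): L=1.4978, (cx,cy)=(0.9981,-0.0614)
member 8 (4-5): L=2.1353, (cx,cy)=(0.4074,0.9132)
member 9 (4-6): L=1.4750, (cx,cy)=(1.0000,0.0000)
member 10 (5-6): L=2.0417, (cx,cy)=(0.2963,-0.9551)
solve A·x = −loads:
  F[0-1] = -2472.9018 N (compression)
  F[0-2] = -2948.3495 N (compression)
  F[1-2] = +2492.6137 N (tension)
  F[1-3] = -1519.8376 N (compression)
  F[2-3] = -2557.5780 N (compression)
  F[2-4] = -1439.7335 N (compression)
  F[3-4] = +2622.8287 N (tension)
  F[3-5] = -3153.5957 N (compression)
  F[4-5] = -2257.6798 N (compression)
  F[4-6] = +115.8241 N (tension)
  F[5-6] = -390.8721 N (compression)
  Rx@0 = +3819.7500 N
  Ry@0 = +2314.2827 N
  Ry@6 = +373.3173 N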